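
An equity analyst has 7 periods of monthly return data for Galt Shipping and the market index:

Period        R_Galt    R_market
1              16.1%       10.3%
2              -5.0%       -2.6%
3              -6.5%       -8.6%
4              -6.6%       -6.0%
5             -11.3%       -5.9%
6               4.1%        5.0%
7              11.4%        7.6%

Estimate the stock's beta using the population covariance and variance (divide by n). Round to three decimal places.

1.317

Mean R_i = (16.1 − 5.0 − 6.5 − 6.6 − 11.3 + 4.1 + 11.4) / 7 = 0.3143%
Mean R_m = (10.3 − 2.6 − 8.6 − 6.0 − 5.9 + 5.0 + 7.6) / 7 = -0.0286%
Σ(R_i − R̄_i)(R_m − R̄_m) = 448.2029  ⇒  Cov = 448.2029 / 7 = 64.0290
Σ(R_m − R̄_m)² = 340.3743  ⇒  Var(R_m) = 340.3743 / 7 = 48.6249
β = Cov / Var(R_m) = 64.0290 / 48.6249 = 1.3168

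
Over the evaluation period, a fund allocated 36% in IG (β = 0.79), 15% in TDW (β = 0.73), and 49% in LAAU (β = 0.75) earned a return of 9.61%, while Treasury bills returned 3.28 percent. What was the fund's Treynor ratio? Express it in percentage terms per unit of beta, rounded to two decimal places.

β_P = 0.36×0.79 + 0.15×0.73 + 0.49×0.75 = 0.7614
Treynor = (R_P − R_f) / β_P = (9.61% − 3.28%) / 0.7614 = 6.33% / 0.7614 = 8.31%

8.31%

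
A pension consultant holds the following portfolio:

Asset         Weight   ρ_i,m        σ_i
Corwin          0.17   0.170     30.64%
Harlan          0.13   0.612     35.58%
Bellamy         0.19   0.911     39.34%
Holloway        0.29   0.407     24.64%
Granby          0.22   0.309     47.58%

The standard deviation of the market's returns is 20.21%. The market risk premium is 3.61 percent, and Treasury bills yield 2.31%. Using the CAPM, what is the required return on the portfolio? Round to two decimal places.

β_Corwin = 0.170 × 30.64% / 20.21% = 0.2577
β_Harlan = 0.612 × 35.58% / 20.21% = 1.0774
β_Bellamy = 0.911 × 39.34% / 20.21% = 1.7733
β_Holloway = 0.407 × 24.64% / 20.21% = 0.4962
β_Granby = 0.309 × 47.58% / 20.21% = 0.7275
β_P = Σ w_i β_i = 0.17×0.2577 + 0.13×1.0774 + 0.19×1.7733 + 0.29×0.4962 + 0.22×0.7275 = 0.8247
E(R_P) = R_f + β_P × MRP = 2.31% + 0.8247 × 3.61% = 5.29%

5.29%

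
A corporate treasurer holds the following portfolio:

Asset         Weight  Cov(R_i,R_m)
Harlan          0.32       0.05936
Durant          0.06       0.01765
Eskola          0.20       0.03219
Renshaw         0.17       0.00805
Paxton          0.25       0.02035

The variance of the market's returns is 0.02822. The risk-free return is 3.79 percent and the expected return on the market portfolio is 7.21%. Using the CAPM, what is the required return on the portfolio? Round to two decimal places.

7.78%

β_Harlan = 0.05936 / 0.02822 = 2.1035
β_Durant = 0.01765 / 0.02822 = 0.6254
β_Eskola = 0.03219 / 0.02822 = 1.1407
β_Renshaw = 0.00805 / 0.02822 = 0.2853
β_Paxton = 0.02035 / 0.02822 = 0.7211
β_P = Σ w_i β_i = 0.32×2.1035 + 0.06×0.6254 + 0.20×1.1407 + 0.17×0.2853 + 0.25×0.7211 = 1.1676
MRP = 7.21% − 3.79% = 3.42%
E(R_P) = R_f + β_P × MRP = 3.79% + 1.1676 × 3.42% = 7.78%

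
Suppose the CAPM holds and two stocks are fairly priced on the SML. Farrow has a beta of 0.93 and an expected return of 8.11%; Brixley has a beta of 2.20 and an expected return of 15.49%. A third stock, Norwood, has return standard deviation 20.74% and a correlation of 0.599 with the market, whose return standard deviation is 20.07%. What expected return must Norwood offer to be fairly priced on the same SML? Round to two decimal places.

MRP = (15.49% − 8.11%) / (2.20 − 0.93) = 5.8110%
R_f = 8.11% − 0.93 × 5.8110% = 2.7058%
β_Norwood = ρ·σ_i/σ_m = 0.599 × 20.74 / 20.07 = 0.6190
E(R_Norwood) = R_f + β × MRP = 2.7058% + 0.6190 × 5.8110% = 6.30%

6.30%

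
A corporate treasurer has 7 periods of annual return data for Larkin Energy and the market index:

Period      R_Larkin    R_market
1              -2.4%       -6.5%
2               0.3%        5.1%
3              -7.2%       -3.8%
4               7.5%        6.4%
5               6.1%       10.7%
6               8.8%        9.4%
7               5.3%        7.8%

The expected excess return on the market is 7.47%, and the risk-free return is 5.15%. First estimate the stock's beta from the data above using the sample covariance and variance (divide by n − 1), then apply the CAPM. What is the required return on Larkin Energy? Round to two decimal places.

10.91%

Mean R_i = (-2.4 + 0.3 − 7.2 + 7.5 + 6.1 + 8.8 + 5.3) / 7 = 2.6286%
Mean R_m = (-6.5 + 5.1 − 3.8 + 6.4 + 10.7 + 9.4 + 7.8) / 7 = 4.1571%
Σ(R_i − R̄_i)(R_m − R̄_m) = 205.3286  ⇒  Cov = 205.3286 / 6 = 34.2214
Σ(R_m − R̄_m)² = 266.3771  ⇒  Var(R_m) = 266.3771 / 6 = 44.3962
β = Cov / Var(R_m) = 34.2214 / 44.3962 = 0.7708
E(R) = R_f + β × MRP = 5.15% + 0.7708 × 7.47% = 10.91%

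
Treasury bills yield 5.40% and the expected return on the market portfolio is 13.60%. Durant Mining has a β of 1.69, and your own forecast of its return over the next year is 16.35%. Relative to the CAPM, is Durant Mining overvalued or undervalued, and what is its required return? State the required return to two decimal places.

Overvalued; required return 19.26%

MRP = 13.60% − 5.40% = 8.20%
Required return = R_f + β·MRP = 5.40% + 1.69 × 8.20% = 19.26%
Forecast 16.35% < required 19.26% → the stock plots below the SML → overvalued.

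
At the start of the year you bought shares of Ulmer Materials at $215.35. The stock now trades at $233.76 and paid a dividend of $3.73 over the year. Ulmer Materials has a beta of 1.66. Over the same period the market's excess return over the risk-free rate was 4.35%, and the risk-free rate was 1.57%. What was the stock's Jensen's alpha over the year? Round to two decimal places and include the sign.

Realised HPR = (P1 + D1 − P0) / P0 = (233.76 + 3.73 − 215.35) / 215.35 = 22.14 / 215.35 = 10.2809%
CAPM required = R_f + β·MRP = 1.57% + 1.66 × 4.35% = 8.7910%
α = realised − required = 10.2809% − 8.7910% = +1.49%

+1.49%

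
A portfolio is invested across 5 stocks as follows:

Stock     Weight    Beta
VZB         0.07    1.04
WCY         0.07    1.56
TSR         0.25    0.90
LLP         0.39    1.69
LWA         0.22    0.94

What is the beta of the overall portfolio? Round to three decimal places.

1.273

β_P = Σ w_i β_i = 0.07×1.04 + 0.07×1.56 + 0.25×0.90 + 0.39×1.69 + 0.22×0.94 = 1.2729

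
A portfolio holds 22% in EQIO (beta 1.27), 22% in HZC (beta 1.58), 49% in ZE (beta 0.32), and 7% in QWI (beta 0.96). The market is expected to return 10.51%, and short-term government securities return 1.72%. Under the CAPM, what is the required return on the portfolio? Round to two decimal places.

β_P = Σ w_i β_i = 0.22×1.27 + 0.22×1.58 + 0.49×0.32 + 0.07×0.96 = 0.8510
MRP = 10.51% − 1.72% = 8.79%
E(R_P) = R_f + β_P × MRP = 1.72% + 0.8510 × 8.79% = 9.20%

9.20%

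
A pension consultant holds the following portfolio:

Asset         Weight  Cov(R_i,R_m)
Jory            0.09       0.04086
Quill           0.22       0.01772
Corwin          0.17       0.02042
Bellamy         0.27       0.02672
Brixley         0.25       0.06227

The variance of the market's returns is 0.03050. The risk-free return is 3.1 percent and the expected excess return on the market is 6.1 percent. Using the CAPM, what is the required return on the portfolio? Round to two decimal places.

9.87%

β_Jory = 0.04086 / 0.03050 = 1.3397
β_Quill = 0.01772 / 0.03050 = 0.5810
β_Corwin = 0.02042 / 0.03050 = 0.6695
β_Bellamy = 0.02672 / 0.03050 = 0.8761
β_Brixley = 0.06227 / 0.03050 = 2.0416
β_P = Σ w_i β_i = 0.09×1.3397 + 0.22×0.5810 + 0.17×0.6695 + 0.27×0.8761 + 0.25×2.0416 = 1.1092
E(R_P) = R_f + β_P × MRP = 3.1% + 1.1092 × 6.1% = 9.87%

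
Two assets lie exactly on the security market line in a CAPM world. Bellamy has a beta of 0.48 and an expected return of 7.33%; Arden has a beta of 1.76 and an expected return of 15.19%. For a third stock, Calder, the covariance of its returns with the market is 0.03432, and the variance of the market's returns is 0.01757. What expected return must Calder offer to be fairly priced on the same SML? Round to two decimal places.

MRP = (15.19% − 7.33%) / (1.76 − 0.48) = 6.1406%
R_f = 7.33% − 0.48 × 6.1406% = 4.3825%
β_Calder = Cov / Var(R_m) = 0.03432 / 0.01757 = 1.9533
E(R_Calder) = R_f + β × MRP = 4.3825% + 1.9533 × 6.1406% = 16.38%

16.38%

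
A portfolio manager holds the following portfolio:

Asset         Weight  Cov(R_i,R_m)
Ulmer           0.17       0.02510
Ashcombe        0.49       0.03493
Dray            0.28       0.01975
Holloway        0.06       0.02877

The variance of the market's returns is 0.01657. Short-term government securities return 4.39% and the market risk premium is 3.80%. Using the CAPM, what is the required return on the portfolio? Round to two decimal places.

10.96%

β_Ulmer = 0.02510 / 0.01657 = 1.5148
β_Ashcombe = 0.03493 / 0.01657 = 2.1080
β_Dray = 0.01975 / 0.01657 = 1.1919
β_Holloway = 0.02877 / 0.01657 = 1.7363
β_P = Σ w_i β_i = 0.17×1.5148 + 0.49×2.1080 + 0.28×1.1919 + 0.06×1.7363 = 1.7283
E(R_P) = R_f + β_P × MRP = 4.39% + 1.7283 × 3.80% = 10.96%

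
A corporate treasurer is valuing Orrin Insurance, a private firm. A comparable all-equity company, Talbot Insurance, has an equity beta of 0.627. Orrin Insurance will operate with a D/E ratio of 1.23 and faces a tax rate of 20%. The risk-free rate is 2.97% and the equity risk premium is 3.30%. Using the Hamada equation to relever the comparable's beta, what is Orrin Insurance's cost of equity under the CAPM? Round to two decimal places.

7.08%

β_L = β_U × [1 + (1 − t)(D/E)] = 0.627 × [1 + (1 − 0.20) × 1.23]
    = 0.627 × [1 + 0.80 × 1.23] = 0.627 × 1.9840 = 1.2440
E(R) = R_f + β_L × MRP = 2.97% + 1.2440 × 3.30% = 7.08%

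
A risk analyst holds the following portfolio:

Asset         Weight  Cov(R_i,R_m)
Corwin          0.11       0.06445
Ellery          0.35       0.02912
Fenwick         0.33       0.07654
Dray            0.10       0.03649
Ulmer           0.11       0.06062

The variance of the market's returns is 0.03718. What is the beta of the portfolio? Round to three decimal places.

1.422

β_Corwin = 0.06445 / 0.03718 = 1.7335
β_Ellery = 0.02912 / 0.03718 = 0.7832
β_Fenwick = 0.07654 / 0.03718 = 2.0586
β_Dray = 0.03649 / 0.03718 = 0.9814
β_Ulmer = 0.06062 / 0.03718 = 1.6304
β_P = Σ w_i β_i = 0.11×1.7335 + 0.35×0.7832 + 0.33×2.0586 + 0.10×0.9814 + 0.11×1.6304 = 1.4216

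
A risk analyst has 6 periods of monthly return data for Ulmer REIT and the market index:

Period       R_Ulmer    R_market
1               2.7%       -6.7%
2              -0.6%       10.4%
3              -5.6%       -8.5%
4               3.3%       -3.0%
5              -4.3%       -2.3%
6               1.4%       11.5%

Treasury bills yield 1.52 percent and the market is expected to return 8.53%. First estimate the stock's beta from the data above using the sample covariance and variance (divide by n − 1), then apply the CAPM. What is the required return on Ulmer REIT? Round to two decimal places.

Mean R_i = (2.7 − 0.6 − 5.6 + 3.3 − 4.3 + 1.4) / 6 = -0.5167%
Mean R_m = (-6.7 + 10.4 − 8.5 − 3.0 − 2.3 + 11.5) / 6 = 0.2333%
Σ(R_i − R̄_i)(R_m − R̄_m) = 40.0833  ⇒  Cov = 40.0833 / 5 = 8.0167
Σ(R_m − R̄_m)² = 371.5133  ⇒  Var(R_m) = 371.5133 / 5 = 74.3027
β = Cov / Var(R_m) = 8.0167 / 74.3027 = 0.1079
MRP = 8.53% − 1.52% = 7.01%
E(R) = R_f + β × MRP = 1.52% + 0.1079 × 7.01% = 2.28%

2.28%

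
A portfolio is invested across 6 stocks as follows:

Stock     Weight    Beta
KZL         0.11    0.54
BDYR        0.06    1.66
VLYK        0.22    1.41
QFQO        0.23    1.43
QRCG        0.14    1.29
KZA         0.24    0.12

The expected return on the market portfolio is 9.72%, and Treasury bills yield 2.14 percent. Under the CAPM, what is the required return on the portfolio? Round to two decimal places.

β_P = Σ w_i β_i = 0.11×0.54 + 0.06×1.66 + 0.22×1.41 + 0.23×1.43 + 0.14×1.29 + 0.24×0.12 = 1.0075
MRP = 9.72% − 2.14% = 7.58%
E(R_P) = R_f + β_P × MRP = 2.14% + 1.0075 × 7.58% = 9.78%

9.78%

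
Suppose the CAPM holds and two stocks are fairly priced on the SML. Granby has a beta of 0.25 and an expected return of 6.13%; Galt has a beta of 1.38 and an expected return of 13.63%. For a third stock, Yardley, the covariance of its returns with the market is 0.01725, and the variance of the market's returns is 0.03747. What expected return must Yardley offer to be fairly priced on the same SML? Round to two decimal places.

MRP = (13.63% − 6.13%) / (1.38 − 0.25) = 6.6372%
R_f = 6.13% − 0.25 × 6.6372% = 4.4707%
β_Yardley = Cov / Var(R_m) = 0.01725 / 0.03747 = 0.4604
E(R_Yardley) = R_f + β × MRP = 4.4707% + 0.4604 × 6.6372% = 7.53%

7.53%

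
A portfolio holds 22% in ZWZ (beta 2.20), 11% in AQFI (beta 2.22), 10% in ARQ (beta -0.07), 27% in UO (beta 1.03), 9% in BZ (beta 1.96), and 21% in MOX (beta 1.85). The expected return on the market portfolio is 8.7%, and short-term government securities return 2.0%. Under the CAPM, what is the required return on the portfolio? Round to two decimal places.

β_P = Σ w_i β_i = 0.22×2.20 + 0.11×2.22 + 0.10×-0.07 + 0.27×1.03 + 0.09×1.96 + 0.21×1.85 = 1.5642
MRP = 8.7% − 2.0% = 6.70%
E(R_P) = R_f + β_P × MRP = 2.0% + 1.5642 × 6.7% = 12.48%

12.48%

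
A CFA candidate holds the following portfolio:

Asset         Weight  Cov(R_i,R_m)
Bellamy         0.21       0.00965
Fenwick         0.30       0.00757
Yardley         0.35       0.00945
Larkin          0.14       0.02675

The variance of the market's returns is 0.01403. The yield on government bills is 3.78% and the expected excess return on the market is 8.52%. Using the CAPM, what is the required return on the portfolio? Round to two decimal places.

β_Bellamy = 0.00965 / 0.01403 = 0.6878
β_Fenwick = 0.00757 / 0.01403 = 0.5396
β_Yardley = 0.00945 / 0.01403 = 0.6736
β_Larkin = 0.02675 / 0.01403 = 1.9066
β_P = Σ w_i β_i = 0.21×0.6878 + 0.30×0.5396 + 0.35×0.6736 + 0.14×1.9066 = 0.8090
E(R_P) = R_f + β_P × MRP = 3.78% + 0.8090 × 8.52% = 10.67%

10.67%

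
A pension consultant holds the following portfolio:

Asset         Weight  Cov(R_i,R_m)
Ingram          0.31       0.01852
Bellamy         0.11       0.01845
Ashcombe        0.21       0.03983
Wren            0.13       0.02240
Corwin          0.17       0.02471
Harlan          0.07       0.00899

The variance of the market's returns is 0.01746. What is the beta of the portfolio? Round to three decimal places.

1.368

β_Ingram = 0.01852 / 0.01746 = 1.0607
β_Bellamy = 0.01845 / 0.01746 = 1.0567
β_Ashcombe = 0.03983 / 0.01746 = 2.2812
β_Wren = 0.02240 / 0.01746 = 1.2829
β_Corwin = 0.02471 / 0.01746 = 1.4152
β_Harlan = 0.00899 / 0.01746 = 0.5149
β_P = Σ w_i β_i = 0.31×1.0607 + 0.11×1.0567 + 0.21×2.2812 + 0.13×1.2829 + 0.17×1.4152 + 0.07×0.5149 = 1.3675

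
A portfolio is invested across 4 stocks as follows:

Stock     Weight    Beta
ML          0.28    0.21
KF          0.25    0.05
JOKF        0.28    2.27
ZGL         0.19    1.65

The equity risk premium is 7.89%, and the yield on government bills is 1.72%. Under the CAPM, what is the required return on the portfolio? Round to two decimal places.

9.77%

β_P = Σ w_i β_i = 0.28×0.21 + 0.25×0.05 + 0.28×2.27 + 0.19×1.65 = 1.0204
E(R_P) = R_f + β_P × MRP = 1.72% + 1.0204 × 7.89% = 9.77%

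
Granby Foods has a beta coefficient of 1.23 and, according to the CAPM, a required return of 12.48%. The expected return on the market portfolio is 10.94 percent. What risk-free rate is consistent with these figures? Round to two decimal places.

4.24%

E(R) = R_f + β(E(R_m) − R_f) = R_f(1 − β) + β·E(R_m)
12.48% = R_f × (1 − 1.23) + 1.23 × 10.94%
12.48% = R_f × -0.23 + 13.4562%
R_f = (12.48% − 13.4562%) / -0.23 = 4.24%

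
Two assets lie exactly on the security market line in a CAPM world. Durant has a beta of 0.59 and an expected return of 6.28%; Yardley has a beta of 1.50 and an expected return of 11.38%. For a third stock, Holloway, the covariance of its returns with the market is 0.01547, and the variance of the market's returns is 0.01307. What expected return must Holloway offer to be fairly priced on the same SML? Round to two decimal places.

9.61%

MRP = (11.38% − 6.28%) / (1.50 − 0.59) = 5.6044%
R_f = 6.28% − 0.59 × 5.6044% = 2.9734%
β_Holloway = Cov / Var(R_m) = 0.01547 / 0.01307 = 1.1836
E(R_Holloway) = R_f + β × MRP = 2.9734% + 1.1836 × 5.6044% = 9.61%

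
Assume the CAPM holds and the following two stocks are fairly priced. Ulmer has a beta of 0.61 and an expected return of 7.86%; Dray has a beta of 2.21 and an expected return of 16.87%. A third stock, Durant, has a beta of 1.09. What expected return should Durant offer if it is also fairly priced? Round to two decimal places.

MRP (SML slope) = (16.87% − 7.86%) / (2.21 − 0.61) = 9.01% / 1.60 = 5.6313%
R_f (intercept) = 7.86% − 0.61 × 5.6313% = 4.4249%
E(R_Durant) = R_f + β × MRP = 4.4249% + 1.09 × 5.6313% = 10.56%

10.56%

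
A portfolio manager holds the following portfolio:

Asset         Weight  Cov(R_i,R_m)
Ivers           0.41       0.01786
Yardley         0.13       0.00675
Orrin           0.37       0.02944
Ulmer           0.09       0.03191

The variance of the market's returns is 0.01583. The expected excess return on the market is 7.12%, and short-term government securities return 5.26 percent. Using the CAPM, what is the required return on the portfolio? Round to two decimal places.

15.14%

β_Ivers = 0.01786 / 0.01583 = 1.1282
β_Yardley = 0.00675 / 0.01583 = 0.4264
β_Orrin = 0.02944 / 0.01583 = 1.8598
β_Ulmer = 0.03191 / 0.01583 = 2.0158
β_P = Σ w_i β_i = 0.41×1.1282 + 0.13×0.4264 + 0.37×1.8598 + 0.09×2.0158 = 1.3875
E(R_P) = R_f + β_P × MRP = 5.26% + 1.3875 × 7.12% = 15.14%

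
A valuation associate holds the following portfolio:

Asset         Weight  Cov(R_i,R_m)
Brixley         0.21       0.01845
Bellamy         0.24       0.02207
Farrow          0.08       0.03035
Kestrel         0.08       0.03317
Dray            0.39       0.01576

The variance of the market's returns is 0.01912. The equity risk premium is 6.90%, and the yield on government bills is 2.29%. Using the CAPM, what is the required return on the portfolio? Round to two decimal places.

9.65%

β_Brixley = 0.01845 / 0.01912 = 0.9650
β_Bellamy = 0.02207 / 0.01912 = 1.1543
β_Farrow = 0.03035 / 0.01912 = 1.5873
β_Kestrel = 0.03317 / 0.01912 = 1.7348
β_Dray = 0.01576 / 0.01912 = 0.8243
β_P = Σ w_i β_i = 0.21×0.9650 + 0.24×1.1543 + 0.08×1.5873 + 0.08×1.7348 + 0.39×0.8243 = 1.0669
E(R_P) = R_f + β_P × MRP = 2.29% + 1.0669 × 6.90% = 9.65%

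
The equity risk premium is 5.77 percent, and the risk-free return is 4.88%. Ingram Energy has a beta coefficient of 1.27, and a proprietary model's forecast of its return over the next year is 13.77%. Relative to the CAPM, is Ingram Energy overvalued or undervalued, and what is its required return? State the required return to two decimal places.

Undervalued; required return 12.21%

Required return = R_f + β·MRP = 4.88% + 1.27 × 5.77% = 12.21%
Forecast 13.77% > required 12.21% → the stock plots above the SML → undervalued.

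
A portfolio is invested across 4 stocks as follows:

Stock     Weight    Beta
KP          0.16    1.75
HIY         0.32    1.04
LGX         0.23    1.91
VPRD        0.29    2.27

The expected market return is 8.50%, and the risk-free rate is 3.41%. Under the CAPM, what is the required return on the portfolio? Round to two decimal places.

12.12%

β_P = Σ w_i β_i = 0.16×1.75 + 0.32×1.04 + 0.23×1.91 + 0.29×2.27 = 1.7104
MRP = 8.50% − 3.41% = 5.09%
E(R_P) = R_f + β_P × MRP = 3.41% + 1.7104 × 5.09% = 12.12%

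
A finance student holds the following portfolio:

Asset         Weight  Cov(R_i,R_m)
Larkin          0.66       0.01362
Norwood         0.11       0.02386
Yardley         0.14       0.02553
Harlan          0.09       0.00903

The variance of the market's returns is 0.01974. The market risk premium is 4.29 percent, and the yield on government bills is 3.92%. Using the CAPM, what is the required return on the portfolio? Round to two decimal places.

7.40%

β_Larkin = 0.01362 / 0.01974 = 0.6900
β_Norwood = 0.02386 / 0.01974 = 1.2087
β_Yardley = 0.02553 / 0.01974 = 1.2933
β_Harlan = 0.00903 / 0.01974 = 0.4574
β_P = Σ w_i β_i = 0.66×0.6900 + 0.11×1.2087 + 0.14×1.2933 + 0.09×0.4574 = 0.8106
E(R_P) = R_f + β_P × MRP = 3.92% + 0.8106 × 4.29% = 7.40%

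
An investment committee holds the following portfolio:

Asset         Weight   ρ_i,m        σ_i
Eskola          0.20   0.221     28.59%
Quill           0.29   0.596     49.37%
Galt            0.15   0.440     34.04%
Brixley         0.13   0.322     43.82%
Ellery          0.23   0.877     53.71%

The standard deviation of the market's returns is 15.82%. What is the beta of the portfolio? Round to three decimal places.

β_Eskola = 0.221 × 28.59% / 15.82% = 0.3994
β_Quill = 0.596 × 49.37% / 15.82% = 1.8600
β_Galt = 0.440 × 34.04% / 15.82% = 0.9468
β_Brixley = 0.322 × 43.82% / 15.82% = 0.8919
β_Ellery = 0.877 × 53.71% / 15.82% = 2.9775
β_P = Σ w_i β_i = 0.20×0.3994 + 0.29×1.8600 + 0.15×0.9468 + 0.13×0.8919 + 0.23×2.9775 = 1.5621

1.562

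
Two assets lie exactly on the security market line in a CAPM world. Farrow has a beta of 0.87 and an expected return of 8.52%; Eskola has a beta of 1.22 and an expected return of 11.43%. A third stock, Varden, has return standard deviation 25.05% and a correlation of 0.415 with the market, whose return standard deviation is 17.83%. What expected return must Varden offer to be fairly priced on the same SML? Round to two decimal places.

MRP = (11.43% − 8.52%) / (1.22 − 0.87) = 8.3143%
R_f = 8.52% − 0.87 × 8.3143% = 1.2866%
β_Varden = ρ·σ_i/σ_m = 0.415 × 25.05 / 17.83 = 0.5830
E(R_Varden) = R_f + β × MRP = 1.2866% + 0.5830 × 8.3143% = 6.13%

6.13%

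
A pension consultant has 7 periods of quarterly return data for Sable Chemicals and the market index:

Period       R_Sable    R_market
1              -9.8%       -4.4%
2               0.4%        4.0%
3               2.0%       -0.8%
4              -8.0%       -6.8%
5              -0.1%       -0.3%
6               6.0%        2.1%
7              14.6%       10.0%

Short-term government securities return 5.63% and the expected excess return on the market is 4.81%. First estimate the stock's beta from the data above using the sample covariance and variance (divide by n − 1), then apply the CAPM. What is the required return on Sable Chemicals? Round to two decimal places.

Mean R_i = (-9.8 + 0.4 + 2.0 − 8.0 − 0.1 + 6.0 + 14.6) / 7 = 0.7286%
Mean R_m = (-4.4 + 4.0 − 0.8 − 6.8 − 0.3 + 2.1 + 10.0) / 7 = 0.5429%
Σ(R_i − R̄_i)(R_m − R̄_m) = 253.3814  ⇒  Cov = 253.3814 / 6 = 42.2302
Σ(R_m − R̄_m)² = 184.6771  ⇒  Var(R_m) = 184.6771 / 6 = 30.7795
β = Cov / Var(R_m) = 42.2302 / 30.7795 = 1.3720
E(R) = R_f + β × MRP = 5.63% + 1.3720 × 4.81% = 12.23%

12.23%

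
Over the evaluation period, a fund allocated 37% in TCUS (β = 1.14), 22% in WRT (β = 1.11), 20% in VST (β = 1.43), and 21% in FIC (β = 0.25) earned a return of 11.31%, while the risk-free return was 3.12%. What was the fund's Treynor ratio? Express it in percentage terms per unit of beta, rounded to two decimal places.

8.15%

β_P = 0.37×1.14 + 0.22×1.11 + 0.20×1.43 + 0.21×0.25 = 1.0045
Treynor = (R_P − R_f) / β_P = (11.31% − 3.12%) / 1.0045 = 8.19% / 1.0045 = 8.15%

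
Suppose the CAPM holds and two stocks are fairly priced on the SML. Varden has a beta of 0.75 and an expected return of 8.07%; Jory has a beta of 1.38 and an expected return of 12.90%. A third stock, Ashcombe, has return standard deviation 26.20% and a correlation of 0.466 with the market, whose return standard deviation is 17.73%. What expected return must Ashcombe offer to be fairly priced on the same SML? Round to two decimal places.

MRP = (12.90% − 8.07%) / (1.38 − 0.75) = 7.6667%
R_f = 8.07% − 0.75 × 7.6667% = 2.3200%
β_Ashcombe = ρ·σ_i/σ_m = 0.466 × 26.20 / 17.73 = 0.6886
E(R_Ashcombe) = R_f + β × MRP = 2.3200% + 0.6886 × 7.6667% = 7.60%

7.60%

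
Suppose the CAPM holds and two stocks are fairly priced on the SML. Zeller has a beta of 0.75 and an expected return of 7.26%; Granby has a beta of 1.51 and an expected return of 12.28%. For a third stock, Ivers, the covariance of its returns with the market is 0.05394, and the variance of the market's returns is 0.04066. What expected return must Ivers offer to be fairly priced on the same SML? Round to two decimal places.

MRP = (12.28% − 7.26%) / (1.51 − 0.75) = 6.6053%
R_f = 7.26% − 0.75 × 6.6053% = 2.3060%
β_Ivers = Cov / Var(R_m) = 0.05394 / 0.04066 = 1.3266
E(R_Ivers) = R_f + β × MRP = 2.3060% + 1.3266 × 6.6053% = 11.07%

11.07%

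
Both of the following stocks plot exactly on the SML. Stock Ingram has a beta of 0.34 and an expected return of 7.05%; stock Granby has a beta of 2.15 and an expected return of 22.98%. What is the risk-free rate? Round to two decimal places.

Both satisfy E(R) = R_f + β·MRP, so the slope of the SML is
MRP = (22.98% − 7.05%) / (2.15 − 0.34) = 15.93% / 1.81 = 8.8011%
R_f = E(R_Ingram) − β_Ingram·MRP = 7.05% − 0.34 × 8.8011% = 4.0576%

4.06%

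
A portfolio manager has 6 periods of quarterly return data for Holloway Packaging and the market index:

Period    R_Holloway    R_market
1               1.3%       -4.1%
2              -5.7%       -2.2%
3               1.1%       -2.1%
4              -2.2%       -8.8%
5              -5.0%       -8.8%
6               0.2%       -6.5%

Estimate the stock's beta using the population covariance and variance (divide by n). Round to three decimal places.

Mean R_i = (1.3 − 5.7 + 1.1 − 2.2 − 5.0 + 0.2) / 6 = -1.7167%
Mean R_m = (-4.1 − 2.2 − 2.1 − 8.8 − 8.8 − 6.5) / 6 = -5.4167%
Σ(R_i − R̄_i)(R_m − R̄_m) = 11.1683  ⇒  Cov = 11.1683 / 6 = 1.8614
Σ(R_m − R̄_m)² = 47.1483  ⇒  Var(R_m) = 47.1483 / 6 = 7.8581
β = Cov / Var(R_m) = 1.8614 / 7.8581 = 0.2369

0.237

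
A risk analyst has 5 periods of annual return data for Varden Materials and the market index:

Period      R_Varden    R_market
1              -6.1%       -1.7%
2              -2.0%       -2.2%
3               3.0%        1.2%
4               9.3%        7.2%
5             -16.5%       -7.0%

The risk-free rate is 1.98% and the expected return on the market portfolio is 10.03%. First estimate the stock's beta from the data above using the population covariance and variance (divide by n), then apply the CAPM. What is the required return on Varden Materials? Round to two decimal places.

Mean R_i = (-6.1 − 2.0 + 3.0 + 9.3 − 16.5) / 5 = -2.4600%
Mean R_m = (-1.7 − 2.2 + 1.2 + 7.2 − 7.0) / 5 = -0.5000%
Σ(R_i − R̄_i)(R_m − R̄_m) = 194.6800  ⇒  Cov = 194.6800 / 5 = 38.9360
Σ(R_m − R̄_m)² = 108.7600  ⇒  Var(R_m) = 108.7600 / 5 = 21.7520
β = Cov / Var(R_m) = 38.9360 / 21.7520 = 1.7900
MRP = 10.03% − 1.98% = 8.05%
E(R) = R_f + β × MRP = 1.98% + 1.7900 × 8.05% = 16.39%

16.39%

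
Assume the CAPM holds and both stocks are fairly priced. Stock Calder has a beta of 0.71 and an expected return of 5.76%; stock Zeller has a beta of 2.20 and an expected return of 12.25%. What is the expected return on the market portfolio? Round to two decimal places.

7.02%

Both satisfy E(R) = R_f + β·MRP, so the slope of the SML is
MRP = (12.25% − 5.76%) / (2.20 − 0.71) = 6.49% / 1.49 = 4.3557%
R_f = E(R_Calder) − β_Calder·MRP = 5.76% − 0.71 × 4.3557% = 2.6675%
E(R_m) = R_f + MRP = 2.6675% + 4.3557% = 7.02%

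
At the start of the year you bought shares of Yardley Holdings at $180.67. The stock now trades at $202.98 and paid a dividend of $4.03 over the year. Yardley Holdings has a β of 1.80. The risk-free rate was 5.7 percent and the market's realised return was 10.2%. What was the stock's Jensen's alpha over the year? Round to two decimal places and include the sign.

+0.78%

Realised HPR = (P1 + D1 − P0) / P0 = (202.98 + 4.03 − 180.67) / 180.67 = 26.34 / 180.67 = 14.5791%
MRP = 10.2% − 5.7% = 4.50%
CAPM required = R_f + β·MRP = 5.7% + 1.80 × 4.5% = 13.8000%
α = realised − required = 14.5791% − 13.8000% = +0.78%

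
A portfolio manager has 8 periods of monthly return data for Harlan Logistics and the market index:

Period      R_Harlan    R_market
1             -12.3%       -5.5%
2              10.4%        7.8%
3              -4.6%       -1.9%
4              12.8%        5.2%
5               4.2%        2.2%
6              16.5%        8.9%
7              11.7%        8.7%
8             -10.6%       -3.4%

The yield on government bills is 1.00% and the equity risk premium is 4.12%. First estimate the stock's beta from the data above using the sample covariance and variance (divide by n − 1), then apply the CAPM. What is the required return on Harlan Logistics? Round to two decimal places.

8.81%

Mean R_i = (-12.3 + 10.4 − 4.6 + 12.8 + 4.2 + 16.5 + 11.7 − 10.6) / 8 = 3.5125%
Mean R_m = (-5.5 + 7.8 − 1.9 + 5.2 + 2.2 + 8.9 + 8.7 − 3.4) / 8 = 2.7500%
Σ(R_i − R̄_i)(R_m − R̄_m) = 440.7150  ⇒  Cov = 440.7150 / 7 = 62.9593
Σ(R_m − R̄_m)² = 232.5400  ⇒  Var(R_m) = 232.5400 / 7 = 33.2200
β = Cov / Var(R_m) = 62.9593 / 33.2200 = 1.8952
E(R) = R_f + β × MRP = 1.00% + 1.8952 × 4.12% = 8.81%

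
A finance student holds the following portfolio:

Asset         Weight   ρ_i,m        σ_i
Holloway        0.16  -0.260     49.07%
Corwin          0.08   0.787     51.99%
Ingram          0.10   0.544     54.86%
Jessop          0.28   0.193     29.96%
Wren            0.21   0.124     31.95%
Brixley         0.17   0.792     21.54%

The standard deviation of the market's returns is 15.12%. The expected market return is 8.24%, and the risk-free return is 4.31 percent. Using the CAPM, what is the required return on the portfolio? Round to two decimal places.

β_Holloway = -0.260 × 49.07% / 15.12% = -0.8438
β_Corwin = 0.787 × 51.99% / 15.12% = 2.7061
β_Ingram = 0.544 × 54.86% / 15.12% = 1.9738
β_Jessop = 0.193 × 29.96% / 15.12% = 0.3824
β_Wren = 0.124 × 31.95% / 15.12% = 0.2620
β_Brixley = 0.792 × 21.54% / 15.12% = 1.1283
β_P = Σ w_i β_i = 0.16×-0.8438 + 0.08×2.7061 + 0.10×1.9738 + 0.28×0.3824 + 0.21×0.2620 + 0.17×1.1283 = 0.6328
MRP = 8.24% − 4.31% = 3.93%
E(R_P) = R_f + β_P × MRP = 4.31% + 0.6328 × 3.93% = 6.80%

6.80%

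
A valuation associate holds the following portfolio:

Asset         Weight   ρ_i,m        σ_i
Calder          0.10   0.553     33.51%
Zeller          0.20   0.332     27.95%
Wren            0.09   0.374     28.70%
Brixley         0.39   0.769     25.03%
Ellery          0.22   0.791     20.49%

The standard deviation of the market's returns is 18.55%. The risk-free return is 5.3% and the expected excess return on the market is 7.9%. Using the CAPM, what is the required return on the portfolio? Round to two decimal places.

12.01%

β_Calder = 0.553 × 33.51% / 18.55% = 0.9990
β_Zeller = 0.332 × 27.95% / 18.55% = 0.5002
β_Wren = 0.374 × 28.70% / 18.55% = 0.5786
β_Brixley = 0.769 × 25.03% / 18.55% = 1.0376
β_Ellery = 0.791 × 20.49% / 18.55% = 0.8737
β_P = Σ w_i β_i = 0.10×0.9990 + 0.20×0.5002 + 0.09×0.5786 + 0.39×1.0376 + 0.22×0.8737 = 0.8489
E(R_P) = R_f + β_P × MRP = 5.3% + 0.8489 × 7.9% = 12.01%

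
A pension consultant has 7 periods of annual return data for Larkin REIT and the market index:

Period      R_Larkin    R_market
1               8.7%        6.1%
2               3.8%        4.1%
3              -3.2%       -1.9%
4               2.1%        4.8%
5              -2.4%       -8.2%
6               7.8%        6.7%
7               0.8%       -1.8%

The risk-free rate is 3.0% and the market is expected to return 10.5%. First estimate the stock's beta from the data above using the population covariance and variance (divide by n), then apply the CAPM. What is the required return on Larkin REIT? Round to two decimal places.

8.38%

Mean R_i = (8.7 + 3.8 − 3.2 + 2.1 − 2.4 + 7.8 + 0.8) / 7 = 2.5143%
Mean R_m = (6.1 + 4.1 − 1.9 + 4.8 − 8.2 + 6.7 − 1.8) / 7 = 1.4000%
Σ(R_i − R̄_i)(R_m − R̄_m) = 130.6700  ⇒  Cov = 130.6700 / 7 = 18.6671
Σ(R_m − R̄_m)² = 182.3200  ⇒  Var(R_m) = 182.3200 / 7 = 26.0457
β = Cov / Var(R_m) = 18.6671 / 26.0457 = 0.7167
MRP = 10.5% − 3.0% = 7.50%
E(R) = R_f + β × MRP = 3.0% + 0.7167 × 7.5% = 8.38%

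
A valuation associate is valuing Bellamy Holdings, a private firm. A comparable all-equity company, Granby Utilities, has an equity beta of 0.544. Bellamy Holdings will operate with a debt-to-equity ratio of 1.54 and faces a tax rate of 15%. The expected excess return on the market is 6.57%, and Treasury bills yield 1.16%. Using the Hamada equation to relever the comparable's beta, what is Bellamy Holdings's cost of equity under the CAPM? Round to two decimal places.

9.41%

β_L = β_U × [1 + (1 − t)(D/E)] = 0.544 × [1 + (1 − 0.15) × 1.54]
    = 0.544 × [1 + 0.85 × 1.54] = 0.544 × 2.3090 = 1.2561
E(R) = R_f + β_L × MRP = 1.16% + 1.2561 × 6.57% = 9.41%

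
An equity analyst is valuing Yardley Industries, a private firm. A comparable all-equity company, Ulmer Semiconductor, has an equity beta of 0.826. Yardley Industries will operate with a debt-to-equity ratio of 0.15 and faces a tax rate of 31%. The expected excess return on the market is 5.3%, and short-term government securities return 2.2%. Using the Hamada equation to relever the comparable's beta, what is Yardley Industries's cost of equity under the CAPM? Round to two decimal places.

7.03%

β_L = β_U × [1 + (1 − t)(D/E)] = 0.826 × [1 + (1 − 0.31) × 0.15]
    = 0.826 × [1 + 0.69 × 0.15] = 0.826 × 1.1035 = 0.9115
E(R) = R_f + β_L × MRP = 2.2% + 0.9115 × 5.3% = 7.03%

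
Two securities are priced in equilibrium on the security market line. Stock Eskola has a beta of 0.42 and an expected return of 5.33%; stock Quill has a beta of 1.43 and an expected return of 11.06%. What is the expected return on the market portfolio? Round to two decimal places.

8.62%

Both satisfy E(R) = R_f + β·MRP, so the slope of the SML is
MRP = (11.06% − 5.33%) / (1.43 − 0.42) = 5.73% / 1.01 = 5.6733%
R_f = E(R_Eskola) − β_Eskola·MRP = 5.33% − 0.42 × 5.6733% = 2.9472%
E(R_m) = R_f + MRP = 2.9472% + 5.6733% = 8.62%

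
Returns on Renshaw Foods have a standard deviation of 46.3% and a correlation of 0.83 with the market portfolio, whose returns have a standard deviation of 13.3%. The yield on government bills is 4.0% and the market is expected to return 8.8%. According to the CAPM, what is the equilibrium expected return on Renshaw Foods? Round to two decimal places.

17.87%

β = ρ × σ_i / σ_m = 0.83 × 46.3% / 13.3% = 2.8894
MRP = 8.8% − 4.0% = 4.80%
E(R) = 4.0% + 2.8894 × 4.8% = 17.87%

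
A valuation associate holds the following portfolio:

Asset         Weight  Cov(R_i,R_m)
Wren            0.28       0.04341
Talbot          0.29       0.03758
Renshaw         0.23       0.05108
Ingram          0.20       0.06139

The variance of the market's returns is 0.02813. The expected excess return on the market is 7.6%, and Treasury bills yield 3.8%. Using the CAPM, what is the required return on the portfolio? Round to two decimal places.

16.52%

β_Wren = 0.04341 / 0.02813 = 1.5432
β_Talbot = 0.03758 / 0.02813 = 1.3359
β_Renshaw = 0.05108 / 0.02813 = 1.8159
β_Ingram = 0.06139 / 0.02813 = 2.1824
β_P = Σ w_i β_i = 0.28×1.5432 + 0.29×1.3359 + 0.23×1.8159 + 0.20×2.1824 = 1.6736
E(R_P) = R_f + β_P × MRP = 3.8% + 1.6736 × 7.6% = 16.52%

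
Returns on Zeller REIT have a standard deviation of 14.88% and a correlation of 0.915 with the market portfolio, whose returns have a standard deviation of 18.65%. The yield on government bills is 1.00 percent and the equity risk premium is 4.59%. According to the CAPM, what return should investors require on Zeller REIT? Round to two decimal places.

4.35%

β = ρ × σ_i / σ_m = 0.915 × 14.88% / 18.65% = 0.7300
E(R) = 1.00% + 0.7300 × 4.59% = 4.35%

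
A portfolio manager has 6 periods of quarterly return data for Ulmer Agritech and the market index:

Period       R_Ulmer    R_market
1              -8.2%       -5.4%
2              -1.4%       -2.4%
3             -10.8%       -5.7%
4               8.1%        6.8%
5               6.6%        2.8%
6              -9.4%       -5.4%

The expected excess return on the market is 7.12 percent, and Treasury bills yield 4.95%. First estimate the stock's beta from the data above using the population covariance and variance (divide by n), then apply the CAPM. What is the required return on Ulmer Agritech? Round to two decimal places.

Mean R_i = (-8.2 − 1.4 − 10.8 + 8.1 + 6.6 − 9.4) / 6 = -2.5167%
Mean R_m = (-5.4 − 2.4 − 5.7 + 6.8 + 2.8 − 5.4) / 6 = -1.5500%
Σ(R_i − R̄_i)(R_m − R̄_m) = 210.1150  ⇒  Cov = 210.1150 / 6 = 35.0192
Σ(R_m − R̄_m)² = 136.2350  ⇒  Var(R_m) = 136.2350 / 6 = 22.7058
β = Cov / Var(R_m) = 35.0192 / 22.7058 = 1.5423
E(R) = R_f + β × MRP = 4.95% + 1.5423 × 7.12% = 15.93%

15.93%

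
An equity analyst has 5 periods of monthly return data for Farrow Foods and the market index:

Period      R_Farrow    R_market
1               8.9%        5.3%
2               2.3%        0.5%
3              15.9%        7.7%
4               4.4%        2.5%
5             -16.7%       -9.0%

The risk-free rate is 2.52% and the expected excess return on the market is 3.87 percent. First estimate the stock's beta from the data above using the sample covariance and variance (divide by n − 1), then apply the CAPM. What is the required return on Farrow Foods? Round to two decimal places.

Mean R_i = (8.9 + 2.3 + 15.9 + 4.4 − 16.7) / 5 = 2.9600%
Mean R_m = (5.3 + 0.5 + 7.7 + 2.5 − 9.0) / 5 = 1.4000%
Σ(R_i − R̄_i)(R_m − R̄_m) = 311.3300  ⇒  Cov = 311.3300 / 4 = 77.8325
Σ(R_m − R̄_m)² = 165.0800  ⇒  Var(R_m) = 165.0800 / 4 = 41.2700
β = Cov / Var(R_m) = 77.8325 / 41.2700 = 1.8859
E(R) = R_f + β × MRP = 2.52% + 1.8859 × 3.87% = 9.82%

9.82%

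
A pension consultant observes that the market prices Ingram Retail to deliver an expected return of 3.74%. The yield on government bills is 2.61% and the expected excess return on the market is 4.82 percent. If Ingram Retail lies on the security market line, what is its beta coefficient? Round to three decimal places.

β = (E(R) − R_f) / MRP = (3.74% − 2.61%) / 4.82% = 1.13% / 4.82% = 0.234

0.234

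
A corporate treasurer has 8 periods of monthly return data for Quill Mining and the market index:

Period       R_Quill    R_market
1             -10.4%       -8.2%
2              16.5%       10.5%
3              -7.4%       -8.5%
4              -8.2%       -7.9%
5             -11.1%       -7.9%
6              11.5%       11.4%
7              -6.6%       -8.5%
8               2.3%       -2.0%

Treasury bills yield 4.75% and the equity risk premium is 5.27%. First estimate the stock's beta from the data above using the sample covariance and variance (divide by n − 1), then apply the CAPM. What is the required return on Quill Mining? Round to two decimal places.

Mean R_i = (-10.4 + 16.5 − 7.4 − 8.2 − 11.1 + 11.5 − 6.6 + 2.3) / 8 = -1.6750%
Mean R_m = (-8.2 + 10.5 − 8.5 − 7.9 − 7.9 + 11.4 − 8.5 − 2.0) / 8 = -2.6375%
Σ(R_i − R̄_i)(R_m − R̄_m) = 621.1575  ⇒  Cov = 621.1575 / 7 = 88.7368
Σ(R_m − R̄_m)² = 525.1188  ⇒  Var(R_m) = 525.1188 / 7 = 75.0170
β = Cov / Var(R_m) = 88.7368 / 75.0170 = 1.1829
E(R) = R_f + β × MRP = 4.75% + 1.1829 × 5.27% = 10.98%

10.98%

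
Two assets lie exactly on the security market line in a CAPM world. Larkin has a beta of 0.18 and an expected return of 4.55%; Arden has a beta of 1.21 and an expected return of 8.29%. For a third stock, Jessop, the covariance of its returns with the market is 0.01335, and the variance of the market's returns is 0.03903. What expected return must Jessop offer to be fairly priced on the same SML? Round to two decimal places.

MRP = (8.29% − 4.55%) / (1.21 − 0.18) = 3.6311%
R_f = 4.55% − 0.18 × 3.6311% = 3.8964%
β_Jessop = Cov / Var(R_m) = 0.01335 / 0.03903 = 0.3420
E(R_Jessop) = R_f + β × MRP = 3.8964% + 0.3420 × 3.6311% = 5.14%

5.14%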